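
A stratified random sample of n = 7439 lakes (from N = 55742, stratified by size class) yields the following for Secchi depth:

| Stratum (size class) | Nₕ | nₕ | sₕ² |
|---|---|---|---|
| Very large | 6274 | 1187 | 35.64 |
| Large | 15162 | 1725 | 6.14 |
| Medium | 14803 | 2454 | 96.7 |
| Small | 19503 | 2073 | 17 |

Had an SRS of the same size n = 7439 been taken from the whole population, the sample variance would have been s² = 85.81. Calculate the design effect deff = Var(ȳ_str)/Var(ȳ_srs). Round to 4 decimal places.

0.3759

Var(ȳ_str) = Σ Wₕ²(1−fₕ)sₕ²/nₕ with Wₕ = Nₕ/55742:
  Very large: (6274/55742)²·(1−1187/6274)·35.64/1187 = 3.0840977 × 10^-4
  Large: (15162/55742)²·(1−1725/15162)·6.14/1725 = 2.3338503 × 10^-4
  Medium: (14803/55742)²·(1−2454/14803)·96.7/2454 = 0.0023182931
  Small: (19503/55742)²·(1−2073/19503)·17/2073 = 8.9718775 × 10^-4
  → Var(ȳ_str) = 0.0037572757.
Var(ȳ_srs) = (1 − 7439/55742)·85.81/7439 = 0.0099957388.
deff = 0.0037572757 / 0.0099957388 = 0.3759.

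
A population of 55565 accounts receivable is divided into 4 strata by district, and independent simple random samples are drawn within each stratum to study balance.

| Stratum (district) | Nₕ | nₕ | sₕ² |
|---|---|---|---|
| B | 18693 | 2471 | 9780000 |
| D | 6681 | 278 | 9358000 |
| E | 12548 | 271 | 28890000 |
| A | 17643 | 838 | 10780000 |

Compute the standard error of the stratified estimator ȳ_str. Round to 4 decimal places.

86.0791

Var(ȳ_str) = Σₕ Wₕ²(1 − fₕ)sₕ²/nₕ with Wₕ = Nₕ/N, N = 55565.
B: Wₕ = 0.33641681; term = 0.33641681²·(1 − 0.13218852)·9780000/2471 = 388.72894.
D: Wₕ = 0.12023756; term = 0.12023756²·(1 − 0.04161054)·9358000/278 = 466.40219.
E: Wₕ = 0.22582561; term = 0.22582561²·(1 − 0.02159707)·28890000/271 = 5319.1517.
A: Wₕ = 0.31752002; term = 0.31752002²·(1 − 0.04749759)·10780000/838 = 1235.3302.
Sum = 7409.613.
SE = √(7409.613) = 86.0791.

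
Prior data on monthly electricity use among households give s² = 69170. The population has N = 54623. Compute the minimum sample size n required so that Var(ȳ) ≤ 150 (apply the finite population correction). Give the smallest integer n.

Without fpc, n₀ = s²/D = 69170/150 = 461.1333.
With fpc, (1 − n/N)·s²/n ≤ D requires n ≥ n₀/(1 + n₀/N) = 461.1333/(1 + 461.1333/54623) = 457.2730.
Rounding up, n = 458.

458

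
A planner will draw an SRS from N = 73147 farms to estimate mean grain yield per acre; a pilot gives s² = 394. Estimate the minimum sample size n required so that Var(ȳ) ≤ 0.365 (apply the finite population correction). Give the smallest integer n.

Without fpc, n₀ = s²/D = 394/0.365 = 1079.4521.
With fpc, (1 − n/N)·s²/n ≤ D requires n ≥ n₀/(1 + n₀/N) = 1079.4521/(1 + 1079.4521/73147) = 1063.7540.
Rounding up, n = 1064.

1064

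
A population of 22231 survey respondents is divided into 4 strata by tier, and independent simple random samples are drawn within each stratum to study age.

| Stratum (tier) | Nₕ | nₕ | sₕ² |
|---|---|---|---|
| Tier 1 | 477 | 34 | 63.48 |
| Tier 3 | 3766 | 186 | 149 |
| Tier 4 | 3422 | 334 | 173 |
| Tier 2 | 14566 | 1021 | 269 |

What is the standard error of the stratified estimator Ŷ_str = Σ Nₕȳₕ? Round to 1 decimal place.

Var(Ŷ_str) = Σₕ Nₕ²(1 − fₕ)sₕ²/nₕ.
Tier 1: 477²·(1 − 34/477)·63.48/34 = 394530.07.
Tier 3: 3766²·(1 − 186/3766)·149/186 = 1.0800321 × 10^7.
Tier 4: 3422²·(1 − 334/3422)·173/334 = 5.4733968 × 10^6.
Tier 2: 14566²·(1 − 1021/14566)·269/1021 = 5.1981146 × 10^7.
Sum = 6.8649394 × 10^7.
SE = √(6.8649394 × 10^7) = 8285.5.

8285.5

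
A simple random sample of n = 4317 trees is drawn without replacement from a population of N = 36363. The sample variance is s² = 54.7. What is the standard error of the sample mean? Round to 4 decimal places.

Under SRS without replacement, Var(ȳ) = (1 − f)·s²/n with f = n/N = 4317/36363 = 0.11871958.
Var(ȳ) = (1 − 0.11871958)·54.7/4317 = 0.88128042·0.012670836 = 0.01116656.
SE(ȳ) = √(0.01116656) = 0.1057.

0.1057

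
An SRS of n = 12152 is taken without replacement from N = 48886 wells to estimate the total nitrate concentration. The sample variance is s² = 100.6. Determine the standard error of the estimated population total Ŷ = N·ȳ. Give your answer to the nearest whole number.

3856

Var(Ŷ) = N²·Var(ȳ) = N²·(1 − n/N)·s²/n.
f = 12152/48886 = 0.24857833; Var(ȳ) = 0.75142167·100.6/12152 = 0.0062206238.
Var(Ŷ) = 48886² · 0.0062206238 = 1.4866302 × 10^7.
SE(Ŷ) = √(1.4866302 × 10^7) = 3856.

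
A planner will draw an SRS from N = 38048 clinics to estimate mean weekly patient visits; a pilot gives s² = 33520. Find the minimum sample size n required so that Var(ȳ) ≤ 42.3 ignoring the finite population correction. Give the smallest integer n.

793

Without fpc, n₀ = s²/D = 33520/42.3 = 792.4350.
Rounding up, n = 793.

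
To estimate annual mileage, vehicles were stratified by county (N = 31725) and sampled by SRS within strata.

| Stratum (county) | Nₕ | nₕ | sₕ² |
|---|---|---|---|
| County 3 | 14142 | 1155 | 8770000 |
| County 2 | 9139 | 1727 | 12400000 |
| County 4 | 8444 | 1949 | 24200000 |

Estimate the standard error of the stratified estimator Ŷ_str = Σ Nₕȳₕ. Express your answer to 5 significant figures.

1.6006 × 10^6

Var(Ŷ_str) = Σₕ Nₕ²(1 − fₕ)sₕ²/nₕ.
County 3: 14142²·(1 − 1155/14142)·8770000/1155 = 1.3945603 × 10^12.
County 2: 9139²·(1 − 1727/9139)·12400000/1727 = 4.8636626 × 10^11.
County 4: 8444²·(1 − 1949/8444)·24200000/1949 = 6.8097459 × 10^11.
Sum = 2.5619012 × 10^12.
SE = √(2.5619012 × 10^12) = 1.6006 × 10^6.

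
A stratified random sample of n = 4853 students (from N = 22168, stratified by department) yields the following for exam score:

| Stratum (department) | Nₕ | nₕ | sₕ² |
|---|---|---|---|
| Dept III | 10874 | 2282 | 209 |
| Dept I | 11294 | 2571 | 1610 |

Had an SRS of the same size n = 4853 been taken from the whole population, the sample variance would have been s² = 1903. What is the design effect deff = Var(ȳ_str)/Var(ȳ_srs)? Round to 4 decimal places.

Var(ȳ_str) = Σ Wₕ²(1−fₕ)sₕ²/nₕ with Wₕ = Nₕ/22168:
  Dept III: (10874/22168)²·(1−2282/10874)·209/2282 = 0.017412504
  Dept I: (11294/22168)²·(1−2571/11294)·1610/2571 = 0.12554067
  → Var(ȳ_str) = 0.14295317.
Var(ȳ_srs) = (1 − 4853/22168)·1903/4853 = 0.30628412.
deff = 0.14295317 / 0.30628412 = 0.4667.

0.4667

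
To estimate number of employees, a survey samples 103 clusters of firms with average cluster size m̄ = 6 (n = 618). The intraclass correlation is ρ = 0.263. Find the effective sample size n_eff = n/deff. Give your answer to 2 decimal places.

deff = 1 + (6 − 1)·0.263 = 1 + 1.315 = 2.315.
n_eff = 618 / 2.315 = 266.95.

266.95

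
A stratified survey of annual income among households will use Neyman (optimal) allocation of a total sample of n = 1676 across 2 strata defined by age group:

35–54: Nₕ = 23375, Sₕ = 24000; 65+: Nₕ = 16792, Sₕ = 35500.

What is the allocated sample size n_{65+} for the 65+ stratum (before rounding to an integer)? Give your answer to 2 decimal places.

Neyman allocation: nₕ = n·NₕSₕ / Σⱼ NⱼSⱼ.
Σ NⱼSⱼ = 23375·24000 + 16792·35500 = 1.157116 × 10^9.
n_{65+} = 1676·16792·35500 / (1.157116 × 10^9) = 863.43.

863.43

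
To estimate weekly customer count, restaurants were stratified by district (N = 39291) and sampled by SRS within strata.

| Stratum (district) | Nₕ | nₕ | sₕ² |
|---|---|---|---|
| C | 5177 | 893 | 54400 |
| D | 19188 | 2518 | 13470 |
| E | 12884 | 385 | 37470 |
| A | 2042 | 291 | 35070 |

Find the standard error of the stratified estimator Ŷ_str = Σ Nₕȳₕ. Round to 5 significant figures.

138440

Var(Ŷ_str) = Σₕ Nₕ²(1 − fₕ)sₕ²/nₕ.
C: 5177²·(1 − 893/5177)·54400/893 = 1.3510613 × 10^9.
D: 19188²·(1 − 2518/19188)·13470/2518 = 1.711107 × 10^9.
E: 12884²·(1 − 385/12884)·37470/385 = 1.5672885 × 10^10.
A: 2042²·(1 − 291/2042)·35070/291 = 4.309081 × 10^8.
Sum = 1.9165961 × 10^10.
SE = √(1.9165961 × 10^10) = 138440.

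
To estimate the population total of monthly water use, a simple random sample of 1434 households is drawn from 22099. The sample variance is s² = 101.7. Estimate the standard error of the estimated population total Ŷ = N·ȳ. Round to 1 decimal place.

Var(Ŷ) = N²·Var(ȳ) = N²·(1 − n/N)·s²/n.
f = 1434/22099 = 0.06488981; Var(ȳ) = 0.93511019·101.7/1434 = 0.066318484.
Var(Ŷ) = 22099² · 0.066318484 = 3.238768 × 10^7.
SE(Ŷ) = √(3.238768 × 10^7) = 5691.0.

5691.0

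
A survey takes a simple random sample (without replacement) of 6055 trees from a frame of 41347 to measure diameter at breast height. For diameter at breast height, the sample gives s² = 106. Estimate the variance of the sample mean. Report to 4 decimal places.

0.0149

Under SRS without replacement, Var(ȳ) = (1 − f)·s²/n with f = n/N = 6055/41347 = 0.14644351.
Var(ȳ) = (1 − 0.14644351)·106/6055 = 0.85355649·0.017506193 = 0.014942525.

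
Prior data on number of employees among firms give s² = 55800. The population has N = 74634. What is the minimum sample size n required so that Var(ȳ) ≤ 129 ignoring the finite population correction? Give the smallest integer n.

433

Without fpc, n₀ = s²/D = 55800/129 = 432.5581.
Rounding up, n = 433.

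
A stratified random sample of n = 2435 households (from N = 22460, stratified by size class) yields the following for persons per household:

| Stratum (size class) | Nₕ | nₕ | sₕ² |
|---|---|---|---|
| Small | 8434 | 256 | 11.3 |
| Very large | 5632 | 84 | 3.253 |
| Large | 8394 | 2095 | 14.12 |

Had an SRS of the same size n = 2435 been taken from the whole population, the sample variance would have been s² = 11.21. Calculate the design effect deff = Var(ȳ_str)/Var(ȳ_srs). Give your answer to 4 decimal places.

Var(ȳ_str) = Σ Wₕ²(1−fₕ)sₕ²/nₕ with Wₕ = Nₕ/22460:
  Small: (8434/22460)²·(1−256/8434)·11.3/256 = 0.0060353113
  Very large: (5632/22460)²·(1−84/5632)·3.253/84 = 0.0023987466
  Large: (8394/22460)²·(1−2095/8394)·14.12/2095 = 7.0643424 × 10^-4
  → Var(ȳ_str) = 0.0091404921.
Var(ȳ_srs) = (1 − 2435/22460)·11.21/2435 = 0.0041045866.
deff = 0.0091404921 / 0.0041045866 = 2.2269.

2.2269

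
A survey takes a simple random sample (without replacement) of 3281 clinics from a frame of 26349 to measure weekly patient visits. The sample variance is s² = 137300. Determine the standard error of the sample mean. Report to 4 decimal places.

6.0528

Under SRS without replacement, Var(ȳ) = (1 − f)·s²/n with f = n/N = 3281/26349 = 0.12452085.
Var(ȳ) = (1 − 0.12452085)·137300/3281 = 0.87547915·41.846998 = 36.636174.
SE(ȳ) = √(36.636174) = 6.0528.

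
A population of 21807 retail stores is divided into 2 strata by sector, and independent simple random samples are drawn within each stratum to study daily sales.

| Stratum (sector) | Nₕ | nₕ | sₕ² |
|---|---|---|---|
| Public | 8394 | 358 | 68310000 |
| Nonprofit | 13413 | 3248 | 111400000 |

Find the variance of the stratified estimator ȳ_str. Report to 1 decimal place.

36899.2

Var(ȳ_str) = Σₕ Wₕ²(1 − fₕ)sₕ²/nₕ with Wₕ = Nₕ/N, N = 21807.
Public: Wₕ = 0.38492227; term = 0.38492227²·(1 − 0.04264951)·68310000/358 = 27065.64.
Nonprofit: Wₕ = 0.61507773; term = 0.61507773²·(1 − 0.24215314)·111400000/3248 = 9833.5568.
Sum = 36899.197.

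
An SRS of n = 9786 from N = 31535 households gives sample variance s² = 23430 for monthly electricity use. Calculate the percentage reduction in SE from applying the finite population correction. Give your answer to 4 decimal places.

16.9531

f = n/N = 9786/31535 = 0.31032186.
SE_no-fpc = √(s²/n) = 1.5473321; SE_fpc = √((1−f)s²/n) = 1.2850108.
Ratio = √(1−f) = 0.83046862. Reduction = 100·(1 − 0.83046862) = 16.9531%.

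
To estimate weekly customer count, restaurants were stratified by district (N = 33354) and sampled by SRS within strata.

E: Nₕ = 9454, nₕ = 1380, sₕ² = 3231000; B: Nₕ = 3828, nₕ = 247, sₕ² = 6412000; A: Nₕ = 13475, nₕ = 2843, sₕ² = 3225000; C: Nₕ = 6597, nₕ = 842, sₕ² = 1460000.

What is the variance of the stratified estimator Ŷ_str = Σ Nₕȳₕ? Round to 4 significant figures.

7.629 × 10^11

Var(Ŷ_str) = Σₕ Nₕ²(1 − fₕ)sₕ²/nₕ.
E: 9454²·(1 − 1380/9454)·3231000/1380 = 1.787155 × 10^11.
B: 3828²·(1 − 247/3828)·6412000/247 = 3.5585479 × 10^11.
A: 13475²·(1 − 2843/13475)·3225000/2843 = 1.6251618 × 10^11.
C: 6597²·(1 − 842/6597)·1460000/842 = 6.5831322 × 10^10.
Sum = 7.6291779 × 10^11.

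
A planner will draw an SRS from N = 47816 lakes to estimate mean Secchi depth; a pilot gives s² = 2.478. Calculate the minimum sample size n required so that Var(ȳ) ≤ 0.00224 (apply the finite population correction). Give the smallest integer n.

1082

Without fpc, n₀ = s²/D = 2.478/0.00224 = 1106.2500.
With fpc, (1 − n/N)·s²/n ≤ D requires n ≥ n₀/(1 + n₀/N) = 1106.2500/(1 + 1106.2500/47816) = 1081.2350.
Rounding up, n = 1082.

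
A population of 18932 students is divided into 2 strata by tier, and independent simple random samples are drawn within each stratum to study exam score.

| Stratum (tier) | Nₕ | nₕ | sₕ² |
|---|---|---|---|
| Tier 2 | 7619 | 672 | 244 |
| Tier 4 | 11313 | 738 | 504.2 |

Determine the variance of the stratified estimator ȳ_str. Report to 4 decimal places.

0.2817

Var(ȳ_str) = Σₕ Wₕ²(1 − fₕ)sₕ²/nₕ with Wₕ = Nₕ/N, N = 18932.
Tier 2: Wₕ = 0.40244031; term = 0.40244031²·(1 − 0.08820055)·244/672 = 0.053619509.
Tier 4: Wₕ = 0.59755969; term = 0.59755969²·(1 − 0.06523469)·504.2/738 = 0.22804032.
Sum = 0.28165983.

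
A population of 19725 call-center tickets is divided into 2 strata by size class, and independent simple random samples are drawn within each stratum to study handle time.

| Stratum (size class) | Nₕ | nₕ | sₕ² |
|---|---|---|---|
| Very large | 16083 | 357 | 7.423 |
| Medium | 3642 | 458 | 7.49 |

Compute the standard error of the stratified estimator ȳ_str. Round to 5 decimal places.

0.11834

Var(ȳ_str) = Σₕ Wₕ²(1 − fₕ)sₕ²/nₕ with Wₕ = Nₕ/N, N = 19725.
Very large: Wₕ = 0.81536122; term = 0.81536122²·(1 − 0.02219735)·7.423/357 = 0.013516447.
Medium: Wₕ = 0.18463878; term = 0.18463878²·(1 − 0.12575508)·7.49/458 = 4.8741099 × 10^-4.
Sum = 0.014003858.
SE = √(0.014003858) = 0.11834.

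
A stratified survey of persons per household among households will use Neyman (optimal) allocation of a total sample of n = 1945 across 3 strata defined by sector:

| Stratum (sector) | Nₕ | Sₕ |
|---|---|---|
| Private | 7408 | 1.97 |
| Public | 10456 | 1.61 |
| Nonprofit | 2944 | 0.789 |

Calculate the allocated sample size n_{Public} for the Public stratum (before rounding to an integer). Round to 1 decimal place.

970.1

Neyman allocation: nₕ = n·NₕSₕ / Σⱼ NⱼSⱼ.
Σ NⱼSⱼ = 7408·1.97 + 10456·1.61 + 2944·0.789 = 33750.736.
n_{Public} = 1945·10456·1.61 / 33750.736 = 970.1.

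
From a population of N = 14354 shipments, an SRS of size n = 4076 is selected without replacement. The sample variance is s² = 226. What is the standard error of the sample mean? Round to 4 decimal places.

Under SRS without replacement, Var(ȳ) = (1 − f)·s²/n with f = n/N = 4076/14354 = 0.28396266.
Var(ȳ) = (1 − 0.28396266)·226/4076 = 0.71603734·0.055446516 = 0.039701776.
SE(ȳ) = √(0.039701776) = 0.1993.

0.1993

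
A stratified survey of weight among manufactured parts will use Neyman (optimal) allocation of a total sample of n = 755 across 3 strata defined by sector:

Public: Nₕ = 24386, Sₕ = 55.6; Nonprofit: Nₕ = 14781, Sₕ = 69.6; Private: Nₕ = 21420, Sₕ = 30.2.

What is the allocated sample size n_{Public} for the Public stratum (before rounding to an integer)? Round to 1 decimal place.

337.7

Neyman allocation: nₕ = n·NₕSₕ / Σⱼ NⱼSⱼ.
Σ NⱼSⱼ = 24386·55.6 + 14781·69.6 + 21420·30.2 = 3.0315032 × 10^6.
n_{Public} = 755·24386·55.6 / (3.0315032 × 10^6) = 337.7.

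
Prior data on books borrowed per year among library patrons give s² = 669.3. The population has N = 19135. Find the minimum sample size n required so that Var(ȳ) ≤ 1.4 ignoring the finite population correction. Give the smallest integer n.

Without fpc, n₀ = s²/D = 669.3/1.4 = 478.0714.
Rounding up, n = 479.

479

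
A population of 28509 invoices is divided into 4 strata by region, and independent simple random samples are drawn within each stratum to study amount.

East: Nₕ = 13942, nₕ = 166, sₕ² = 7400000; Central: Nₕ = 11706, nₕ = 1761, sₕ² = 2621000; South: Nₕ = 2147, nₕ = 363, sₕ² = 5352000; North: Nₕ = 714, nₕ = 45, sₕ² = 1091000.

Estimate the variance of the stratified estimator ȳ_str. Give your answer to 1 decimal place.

10831.3

Var(ȳ_str) = Σₕ Wₕ²(1 − fₕ)sₕ²/nₕ with Wₕ = Nₕ/N, N = 28509.
East: Wₕ = 0.48903855; term = 0.48903855²·(1 − 0.01190647)·7400000/166 = 10534.353.
Central: Wₕ = 0.41060718; term = 0.41060718²·(1 − 0.15043567)·2621000/1761 = 213.18518.
South: Wₕ = 0.07530955; term = 0.07530955²·(1 − 0.16907313)·5352000/363 = 69.482015.
North: Wₕ = 0.02504472; term = 0.02504472²·(1 − 0.06302521)·1091000/45 = 14.248613.
Sum = 10831.269.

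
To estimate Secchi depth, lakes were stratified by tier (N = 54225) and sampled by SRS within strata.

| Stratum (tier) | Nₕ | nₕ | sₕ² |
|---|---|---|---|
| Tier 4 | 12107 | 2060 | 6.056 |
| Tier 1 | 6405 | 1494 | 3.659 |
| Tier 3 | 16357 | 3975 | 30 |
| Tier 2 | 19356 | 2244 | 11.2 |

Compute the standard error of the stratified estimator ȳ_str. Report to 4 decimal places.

0.0351

Var(ȳ_str) = Σₕ Wₕ²(1 − fₕ)sₕ²/nₕ with Wₕ = Nₕ/N, N = 54225.
Tier 4: Wₕ = 0.22327340; term = 0.22327340²·(1 − 0.17014950)·6.056/2060 = 1.2161649 × 10^-4.
Tier 1: Wₕ = 0.11811895; term = 0.11811895²·(1 − 0.23325527)·3.659/1494 = 2.6200028 × 10^-5.
Tier 3: Wₕ = 0.30165053; term = 0.30165053²·(1 − 0.24301522)·30/3975 = 5.1985168 × 10^-4.
Tier 2: Wₕ = 0.35695712; term = 0.35695712²·(1 − 0.11593304)·11.2/2244 = 5.6222795 × 10^-4.
Sum = 0.0012298961.
SE = √(0.0012298961) = 0.0351.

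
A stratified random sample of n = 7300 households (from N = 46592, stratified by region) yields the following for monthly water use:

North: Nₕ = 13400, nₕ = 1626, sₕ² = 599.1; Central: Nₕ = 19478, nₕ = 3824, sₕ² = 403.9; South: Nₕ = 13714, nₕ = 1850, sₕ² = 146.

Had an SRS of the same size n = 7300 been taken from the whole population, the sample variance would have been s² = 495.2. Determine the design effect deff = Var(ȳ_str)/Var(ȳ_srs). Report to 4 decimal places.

Var(ȳ_str) = Σ Wₕ²(1−fₕ)sₕ²/nₕ with Wₕ = Nₕ/46592:
  North: (13400/46592)²·(1−1626/13400)·599.1/1626 = 0.026778417
  Central: (19478/46592)²·(1−3824/19478)·403.9/3824 = 0.014835526
  South: (13714/46592)²·(1−1850/13714)·146/1850 = 0.0059149858
  → Var(ȳ_str) = 0.047528929.
Var(ȳ_srs) = (1 − 7300/46592)·495.2/7300 = 0.057207182.
deff = 0.047528929 / 0.057207182 = 0.8308.

0.8308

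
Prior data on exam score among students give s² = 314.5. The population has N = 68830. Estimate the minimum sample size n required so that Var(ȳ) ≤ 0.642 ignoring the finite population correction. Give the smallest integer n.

490

Without fpc, n₀ = s²/D = 314.5/0.642 = 489.8754.
Rounding up, n = 490.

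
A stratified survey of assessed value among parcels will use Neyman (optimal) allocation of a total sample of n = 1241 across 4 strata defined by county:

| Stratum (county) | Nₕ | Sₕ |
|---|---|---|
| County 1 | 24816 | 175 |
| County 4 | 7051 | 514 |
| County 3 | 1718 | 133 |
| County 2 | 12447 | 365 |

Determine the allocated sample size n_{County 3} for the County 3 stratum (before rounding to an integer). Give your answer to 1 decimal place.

Neyman allocation: nₕ = n·NₕSₕ / Σⱼ NⱼSⱼ.
Σ NⱼSⱼ = 24816·175 + 7051·514 + 1718·133 + 12447·365 = 1.2738663 × 10^7.
n_{County 3} = 1241·1718·133 / (1.2738663 × 10^7) = 22.3.

22.3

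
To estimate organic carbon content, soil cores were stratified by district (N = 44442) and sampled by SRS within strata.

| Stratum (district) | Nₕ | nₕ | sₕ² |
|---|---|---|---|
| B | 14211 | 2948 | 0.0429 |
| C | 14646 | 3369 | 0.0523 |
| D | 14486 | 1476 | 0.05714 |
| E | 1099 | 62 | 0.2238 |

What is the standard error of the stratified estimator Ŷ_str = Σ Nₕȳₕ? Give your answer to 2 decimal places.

Var(Ŷ_str) = Σₕ Nₕ²(1 − fₕ)sₕ²/nₕ.
B: 14211²·(1 − 2948/14211)·0.0429/2948 = 2329.2094.
C: 14646²·(1 − 3369/14646)·0.0523/3369 = 2563.9721.
D: 14486²·(1 − 1476/14486)·0.05714/1476 = 7295.9132.
E: 1099²·(1 − 62/1099)·0.2238/62 = 4113.8158.
Sum = 16302.911.
SE = √(16302.911) = 127.68.

127.68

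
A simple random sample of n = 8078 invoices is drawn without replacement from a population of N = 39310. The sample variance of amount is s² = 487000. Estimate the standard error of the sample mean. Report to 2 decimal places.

Under SRS without replacement, Var(ȳ) = (1 − f)·s²/n with f = n/N = 8078/39310 = 0.20549479.
Var(ȳ) = (1 − 0.20549479)·487000/8078 = 0.79450521·60.2872 = 47.898495.
SE(ȳ) = √(47.898495) = 6.92.

6.92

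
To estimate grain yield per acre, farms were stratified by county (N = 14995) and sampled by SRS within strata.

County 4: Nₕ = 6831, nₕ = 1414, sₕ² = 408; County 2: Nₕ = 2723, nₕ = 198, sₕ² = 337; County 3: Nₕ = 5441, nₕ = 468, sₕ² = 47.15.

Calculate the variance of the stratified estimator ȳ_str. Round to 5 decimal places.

0.11165

Var(ȳ_str) = Σₕ Wₕ²(1 − fₕ)sₕ²/nₕ with Wₕ = Nₕ/N, N = 14995.
County 4: Wₕ = 0.45555185; term = 0.45555185²·(1 − 0.20699751)·408/1414 = 0.047485491.
County 2: Wₕ = 0.18159386; term = 0.18159386²·(1 − 0.07271392)·337/198 = 0.052045213.
County 3: Wₕ = 0.36285428; term = 0.36285428²·(1 − 0.08601360)·47.15/468 = 0.012123837.
Sum = 0.11165454.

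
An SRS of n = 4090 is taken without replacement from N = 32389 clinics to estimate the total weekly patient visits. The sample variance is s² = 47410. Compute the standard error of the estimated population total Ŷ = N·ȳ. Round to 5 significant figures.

103080

Var(Ŷ) = N²·Var(ȳ) = N²·(1 − n/N)·s²/n.
f = 4090/32389 = 0.12627744; Var(ȳ) = 0.87372256·47410/4090 = 10.127918.
Var(Ŷ) = 32389² · 10.127918 = 1.0624665 × 10^10.
SE(Ŷ) = √(1.0624665 × 10^10) = 103080.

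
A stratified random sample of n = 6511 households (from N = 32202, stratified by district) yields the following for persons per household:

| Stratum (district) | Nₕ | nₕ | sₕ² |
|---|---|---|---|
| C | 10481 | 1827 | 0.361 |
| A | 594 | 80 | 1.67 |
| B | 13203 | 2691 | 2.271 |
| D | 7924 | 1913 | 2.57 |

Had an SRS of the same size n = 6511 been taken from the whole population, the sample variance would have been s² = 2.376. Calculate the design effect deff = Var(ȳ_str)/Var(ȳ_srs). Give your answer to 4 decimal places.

0.6804

Var(ȳ_str) = Σ Wₕ²(1−fₕ)sₕ²/nₕ with Wₕ = Nₕ/32202:
  C: (10481/32202)²·(1−1827/10481)·0.361/1827 = 1.7283137 × 10^-5
  A: (594/32202)²·(1−80/594)·1.67/80 = 6.1462519 × 10^-6
  B: (13203/32202)²·(1−2691/13203)·2.271/2691 = 1.1295247 × 10^-4
  D: (7924/32202)²·(1−1913/7924)·2.57/1913 = 6.1708311 × 10^-5
  → Var(ȳ_str) = 1.9809017 × 10^-4.
Var(ȳ_srs) = (1 − 6511/32202)·2.376/6511 = 2.9113667 × 10^-4.
deff = (1.9809017 × 10^-4) / (2.9113667 × 10^-4) = 0.6804.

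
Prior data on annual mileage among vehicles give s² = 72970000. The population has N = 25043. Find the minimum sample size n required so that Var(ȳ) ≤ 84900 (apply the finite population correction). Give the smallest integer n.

831

Without fpc, n₀ = s²/D = 72970000/84900 = 859.4817.
With fpc, (1 − n/N)·s²/n ≤ D requires n ≥ n₀/(1 + n₀/N) = 859.4817/(1 + 859.4817/25043) = 830.9629.
Rounding up, n = 831.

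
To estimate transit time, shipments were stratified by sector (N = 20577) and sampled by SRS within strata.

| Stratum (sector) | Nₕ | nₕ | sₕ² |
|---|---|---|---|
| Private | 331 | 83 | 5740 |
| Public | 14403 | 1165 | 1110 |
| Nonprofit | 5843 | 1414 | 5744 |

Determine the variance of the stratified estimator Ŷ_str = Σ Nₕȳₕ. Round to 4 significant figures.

Var(Ŷ_str) = Σₕ Nₕ²(1 − fₕ)sₕ²/nₕ.
Private: 331²·(1 − 83/331)·5740/83 = 5.6769292 × 10^6.
Public: 14403²·(1 − 1165/14403)·1110/1165 = 1.8166547 × 10^8.
Nonprofit: 5843²·(1 − 1414/5843)·5744/1414 = 1.0512514 × 10^8.
Sum = 2.9246754 × 10^8.

2.925 × 10^8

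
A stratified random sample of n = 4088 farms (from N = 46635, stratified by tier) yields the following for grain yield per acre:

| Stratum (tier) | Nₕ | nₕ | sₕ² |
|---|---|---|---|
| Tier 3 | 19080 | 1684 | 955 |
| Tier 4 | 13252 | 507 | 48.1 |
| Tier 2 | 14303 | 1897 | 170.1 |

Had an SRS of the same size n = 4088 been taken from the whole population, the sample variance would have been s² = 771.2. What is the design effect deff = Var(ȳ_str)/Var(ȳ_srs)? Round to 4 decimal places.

Var(ȳ_str) = Σ Wₕ²(1−fₕ)sₕ²/nₕ with Wₕ = Nₕ/46635:
  Tier 3: (19080/46635)²·(1−1684/19080)·955/1684 = 0.086549605
  Tier 4: (13252/46635)²·(1−507/13252)·48.1/507 = 0.0073677422
  Tier 2: (14303/46635)²·(1−1897/14303)·170.1/1897 = 0.0073159703
  → Var(ȳ_str) = 0.10123332.
Var(ȳ_srs) = (1 − 4088/46635)·771.2/4088 = 0.17211277.
deff = 0.10123332 / 0.17211277 = 0.5882.

0.5882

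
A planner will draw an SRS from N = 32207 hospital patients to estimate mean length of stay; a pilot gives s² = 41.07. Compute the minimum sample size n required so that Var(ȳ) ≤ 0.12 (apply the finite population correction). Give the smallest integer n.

339

Without fpc, n₀ = s²/D = 41.07/0.12 = 342.2500.
With fpc, (1 − n/N)·s²/n ≤ D requires n ≥ n₀/(1 + n₀/N) = 342.2500/(1 + 342.2500/32207) = 338.6513.
Rounding up, n = 339.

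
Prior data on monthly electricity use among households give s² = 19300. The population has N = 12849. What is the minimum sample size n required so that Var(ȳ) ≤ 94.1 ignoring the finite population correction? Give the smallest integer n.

206

Without fpc, n₀ = s²/D = 19300/94.1 = 205.1010.
Rounding up, n = 206.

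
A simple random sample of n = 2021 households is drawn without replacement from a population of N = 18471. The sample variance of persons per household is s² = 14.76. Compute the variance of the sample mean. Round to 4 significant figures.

Under SRS without replacement, Var(ȳ) = (1 − f)·s²/n with f = n/N = 2021/18471 = 0.10941476.
Var(ȳ) = (1 − 0.10941476)·14.76/2021 = 0.89058524·0.0073033152 = 0.0065042247.

0.006504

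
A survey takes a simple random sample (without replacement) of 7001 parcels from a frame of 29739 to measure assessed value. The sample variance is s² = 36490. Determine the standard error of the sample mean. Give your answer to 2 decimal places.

Under SRS without replacement, Var(ȳ) = (1 − f)·s²/n with f = n/N = 7001/29739 = 0.23541478.
Var(ȳ) = (1 − 0.23541478)·36490/7001 = 0.76458522·5.2121126 = 3.9851042.
SE(ȳ) = √(3.9851042) = 2.00.

2.00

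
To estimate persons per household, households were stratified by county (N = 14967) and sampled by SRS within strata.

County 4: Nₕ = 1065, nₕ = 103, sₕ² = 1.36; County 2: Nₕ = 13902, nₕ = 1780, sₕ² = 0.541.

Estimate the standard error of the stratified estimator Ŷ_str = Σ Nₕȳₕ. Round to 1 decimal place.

254.5

Var(Ŷ_str) = Σₕ Nₕ²(1 − fₕ)sₕ²/nₕ.
County 4: 1065²·(1 − 103/1065)·1.36/103 = 13527.775.
County 2: 13902²·(1 − 1780/13902)·0.541/1780 = 51218.732.
Sum = 64746.507.
SE = √(64746.507) = 254.5.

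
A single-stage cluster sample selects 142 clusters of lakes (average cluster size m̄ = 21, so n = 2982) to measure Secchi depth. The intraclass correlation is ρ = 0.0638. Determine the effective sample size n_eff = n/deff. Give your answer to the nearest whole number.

1310

deff = 1 + (21 − 1)·0.0638 = 1 + 1.276 = 2.276.
n_eff = 2982 / 2.276 = 1310.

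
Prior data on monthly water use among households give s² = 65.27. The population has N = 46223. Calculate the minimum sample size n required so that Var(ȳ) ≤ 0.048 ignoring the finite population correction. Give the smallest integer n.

Without fpc, n₀ = s²/D = 65.27/0.048 = 1359.7917.
Rounding up, n = 1360.

1360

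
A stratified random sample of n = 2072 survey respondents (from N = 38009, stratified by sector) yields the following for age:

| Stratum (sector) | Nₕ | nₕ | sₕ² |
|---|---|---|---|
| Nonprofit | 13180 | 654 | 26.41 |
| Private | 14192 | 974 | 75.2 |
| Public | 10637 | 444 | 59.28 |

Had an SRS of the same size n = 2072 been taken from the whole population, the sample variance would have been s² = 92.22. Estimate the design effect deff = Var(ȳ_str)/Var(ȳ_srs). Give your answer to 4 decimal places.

Var(ȳ_str) = Σ Wₕ²(1−fₕ)sₕ²/nₕ with Wₕ = Nₕ/38009:
  Nonprofit: (13180/38009)²·(1−654/13180)·26.41/654 = 0.0046147224
  Private: (14192/38009)²·(1−974/14192)·75.2/974 = 0.010025253
  Public: (10637/38009)²·(1−444/10637)·59.28/444 = 0.010020134
  → Var(ȳ_str) = 0.024660109.
Var(ȳ_srs) = (1 − 2072/38009)·92.22/2072 = 0.042081455.
deff = 0.024660109 / 0.042081455 = 0.5860.

0.5860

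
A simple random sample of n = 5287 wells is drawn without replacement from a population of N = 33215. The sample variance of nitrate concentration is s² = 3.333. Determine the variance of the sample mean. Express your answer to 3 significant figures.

Under SRS without replacement, Var(ȳ) = (1 − f)·s²/n with f = n/N = 5287/33215 = 0.15917507.
Var(ȳ) = (1 − 0.15917507)·3.333/5287 = 0.84082493·6.3041422 × 10^-4 = 5.3006799 × 10^-4.

5.30 × 10^-4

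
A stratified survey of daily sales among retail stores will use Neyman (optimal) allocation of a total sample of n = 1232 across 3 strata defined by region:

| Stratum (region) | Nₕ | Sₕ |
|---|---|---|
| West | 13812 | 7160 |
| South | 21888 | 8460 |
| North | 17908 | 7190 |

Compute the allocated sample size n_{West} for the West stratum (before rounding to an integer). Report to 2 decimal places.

295.13

Neyman allocation: nₕ = n·NₕSₕ / Σⱼ NⱼSⱼ.
Σ NⱼSⱼ = 13812·7160 + 21888·8460 + 17908·7190 = 4.1282492 × 10^8.
n_{West} = 1232·13812·7160 / (4.1282492 × 10^8) = 295.13.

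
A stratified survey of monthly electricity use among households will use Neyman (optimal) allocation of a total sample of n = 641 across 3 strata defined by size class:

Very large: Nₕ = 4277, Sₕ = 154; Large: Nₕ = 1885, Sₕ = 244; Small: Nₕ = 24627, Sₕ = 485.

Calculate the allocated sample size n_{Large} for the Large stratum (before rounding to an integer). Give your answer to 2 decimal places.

Neyman allocation: nₕ = n·NₕSₕ / Σⱼ NⱼSⱼ.
Σ NⱼSⱼ = 4277·154 + 1885·244 + 24627·485 = 1.3062693 × 10^7.
n_{Large} = 641·1885·244 / (1.3062693 × 10^7) = 22.57.

22.57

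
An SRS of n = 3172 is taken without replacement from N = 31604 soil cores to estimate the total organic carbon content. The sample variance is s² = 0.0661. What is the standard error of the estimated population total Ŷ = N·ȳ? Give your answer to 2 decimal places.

136.84

Var(Ŷ) = N²·Var(ȳ) = N²·(1 − n/N)·s²/n.
f = 3172/31604 = 0.10036704; Var(ȳ) = 0.89963296·0.0661/3172 = 1.874708 × 10^-5.
Var(Ŷ) = 31604² · (1.874708 × 10^-5) = 18724.824.
SE(Ŷ) = √(18724.824) = 136.84.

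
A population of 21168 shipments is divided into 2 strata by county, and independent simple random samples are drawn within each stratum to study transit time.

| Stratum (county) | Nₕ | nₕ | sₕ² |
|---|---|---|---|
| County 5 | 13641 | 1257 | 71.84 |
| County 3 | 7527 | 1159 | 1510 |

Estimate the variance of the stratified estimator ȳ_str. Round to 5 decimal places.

Var(ȳ_str) = Σₕ Wₕ²(1 − fₕ)sₕ²/nₕ with Wₕ = Nₕ/N, N = 21168.
County 5: Wₕ = 0.64441610; term = 0.64441610²·(1 − 0.09214867)·71.84/1257 = 0.02154659.
County 3: Wₕ = 0.35558390; term = 0.35558390²·(1 − 0.15397901)·1510/1159 = 0.13936664.
Sum = 0.16091323.

0.16091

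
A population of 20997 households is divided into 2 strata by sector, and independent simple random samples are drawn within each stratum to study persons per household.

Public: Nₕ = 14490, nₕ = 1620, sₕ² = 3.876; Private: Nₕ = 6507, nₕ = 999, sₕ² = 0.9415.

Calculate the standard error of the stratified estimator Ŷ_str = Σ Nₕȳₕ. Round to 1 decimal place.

692.8

Var(Ŷ_str) = Σₕ Nₕ²(1 − fₕ)sₕ²/nₕ.
Public: 14490²·(1 − 1620/14490)·3.876/1620 = 446185.74.
Private: 6507²·(1 − 999/6507)·0.9415/999 = 33777.661.
Sum = 479963.4.
SE = √(479963.4) = 692.8.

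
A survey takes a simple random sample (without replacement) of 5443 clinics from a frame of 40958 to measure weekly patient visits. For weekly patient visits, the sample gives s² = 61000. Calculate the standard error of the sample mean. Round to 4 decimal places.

3.1173

Under SRS without replacement, Var(ȳ) = (1 − f)·s²/n with f = n/N = 5443/40958 = 0.13289223.
Var(ȳ) = (1 − 0.13289223)·61000/5443 = 0.86710777·11.207055 = 9.7177244.
SE(ȳ) = √(9.7177244) = 3.1173.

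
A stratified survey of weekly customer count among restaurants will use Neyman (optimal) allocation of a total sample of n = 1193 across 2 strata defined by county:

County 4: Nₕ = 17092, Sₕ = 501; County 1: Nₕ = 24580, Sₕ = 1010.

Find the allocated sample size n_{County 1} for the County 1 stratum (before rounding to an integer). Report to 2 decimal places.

Neyman allocation: nₕ = n·NₕSₕ / Σⱼ NⱼSⱼ.
Σ NⱼSⱼ = 17092·501 + 24580·1010 = 3.3388892 × 10^7.
n_{County 1} = 1193·24580·1010 / (3.3388892 × 10^7) = 887.04.

887.04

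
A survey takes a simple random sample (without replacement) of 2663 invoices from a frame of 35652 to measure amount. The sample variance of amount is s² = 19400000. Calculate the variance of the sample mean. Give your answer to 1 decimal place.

6740.9

Under SRS without replacement, Var(ȳ) = (1 − f)·s²/n with f = n/N = 2663/35652 = 0.07469427.
Var(ȳ) = (1 − 0.07469427)·19400000/2663 = 0.92530573·7285.0169 = 6740.8679.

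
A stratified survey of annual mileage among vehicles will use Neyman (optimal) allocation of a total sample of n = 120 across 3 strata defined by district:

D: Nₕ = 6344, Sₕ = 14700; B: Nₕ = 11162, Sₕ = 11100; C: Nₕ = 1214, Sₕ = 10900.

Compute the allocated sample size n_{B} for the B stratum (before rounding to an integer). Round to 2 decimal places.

Neyman allocation: nₕ = n·NₕSₕ / Σⱼ NⱼSⱼ.
Σ NⱼSⱼ = 6344·14700 + 11162·11100 + 1214·10900 = 2.303876 × 10^8.
n_{B} = 120·11162·11100 / (2.303876 × 10^8) = 64.53.

64.53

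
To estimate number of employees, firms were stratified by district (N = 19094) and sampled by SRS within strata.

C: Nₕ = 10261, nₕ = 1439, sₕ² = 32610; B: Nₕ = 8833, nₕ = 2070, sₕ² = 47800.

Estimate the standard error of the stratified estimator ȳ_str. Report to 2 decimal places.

3.07

Var(ȳ_str) = Σₕ Wₕ²(1 − fₕ)sₕ²/nₕ with Wₕ = Nₕ/N, N = 19094.
C: Wₕ = 0.53739395; term = 0.53739395²·(1 − 0.14023974)·32610/1439 = 5.626689.
B: Wₕ = 0.46260605; term = 0.46260605²·(1 − 0.23434847)·47800/2070 = 3.7836533.
Sum = 9.4103423.
SE = √(9.4103423) = 3.07.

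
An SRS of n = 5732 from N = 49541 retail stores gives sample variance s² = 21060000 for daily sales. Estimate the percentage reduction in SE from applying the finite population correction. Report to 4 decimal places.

5.9629

f = n/N = 5732/49541 = 0.11570215.
SE_no-fpc = √(s²/n) = 60.614439; SE_fpc = √((1−f)s²/n) = 57.000069.
Ratio = √(1−f) = 0.94037113. Reduction = 100·(1 − 0.94037113) = 5.9629%.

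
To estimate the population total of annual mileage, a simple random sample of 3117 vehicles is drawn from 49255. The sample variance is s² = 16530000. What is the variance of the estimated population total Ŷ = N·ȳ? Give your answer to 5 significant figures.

1.2052 × 10^13

Var(Ŷ) = N²·Var(ȳ) = N²·(1 − n/N)·s²/n.
f = 3117/49255 = 0.06328292; Var(ȳ) = 0.93671708·16530000/3117 = 4967.5757.
Var(Ŷ) = 49255² · 4967.5757 = 1.2051612 × 10^13.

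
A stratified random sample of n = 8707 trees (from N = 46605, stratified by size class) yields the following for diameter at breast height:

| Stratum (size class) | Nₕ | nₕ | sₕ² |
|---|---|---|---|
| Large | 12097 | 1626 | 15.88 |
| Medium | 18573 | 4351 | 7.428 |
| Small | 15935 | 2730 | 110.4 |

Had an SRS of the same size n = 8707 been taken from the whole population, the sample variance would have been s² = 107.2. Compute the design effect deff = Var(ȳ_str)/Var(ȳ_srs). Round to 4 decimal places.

Var(ȳ_str) = Σ Wₕ²(1−fₕ)sₕ²/nₕ with Wₕ = Nₕ/46605:
  Large: (12097/46605)²·(1−1626/12097)·15.88/1626 = 5.6954858 × 10^-4
  Medium: (18573/46605)²·(1−4351/18573)·7.428/4351 = 2.0761586 × 10^-4
  Small: (15935/46605)²·(1−2730/15935)·110.4/2730 = 0.0039177063
  → Var(ȳ_str) = 0.0046948707.
Var(ȳ_srs) = (1 − 8707/46605)·107.2/8707 = 0.010011751.
deff = 0.0046948707 / 0.010011751 = 0.4689.

0.4689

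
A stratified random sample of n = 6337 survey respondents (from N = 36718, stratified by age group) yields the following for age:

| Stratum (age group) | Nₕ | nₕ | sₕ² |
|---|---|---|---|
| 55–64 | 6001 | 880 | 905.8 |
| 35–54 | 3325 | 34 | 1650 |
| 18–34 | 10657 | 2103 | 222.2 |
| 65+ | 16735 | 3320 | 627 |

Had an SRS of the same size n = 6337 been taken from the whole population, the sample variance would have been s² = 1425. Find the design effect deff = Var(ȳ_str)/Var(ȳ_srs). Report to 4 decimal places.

Var(ȳ_str) = Σ Wₕ²(1−fₕ)sₕ²/nₕ with Wₕ = Nₕ/36718:
  55–64: (6001/36718)²·(1−880/6001)·905.8/880 = 0.023462269
  35–54: (3325/36718)²·(1−34/3325)·1650/34 = 0.39388235
  18–34: (10657/36718)²·(1−2103/10657)·222.2/2103 = 0.0071441565
  65+: (16735/36718)²·(1−3320/16735)·627/3320 = 0.031447622
  → Var(ȳ_str) = 0.4559364.
Var(ȳ_srs) = (1 − 6337/36718)·1425/6337 = 0.18606051.
deff = 0.4559364 / 0.18606051 = 2.4505.

2.4505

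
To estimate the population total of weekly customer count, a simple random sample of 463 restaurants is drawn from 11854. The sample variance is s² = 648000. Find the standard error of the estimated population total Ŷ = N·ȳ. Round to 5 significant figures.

Var(Ŷ) = N²·Var(ȳ) = N²·(1 − n/N)·s²/n.
f = 463/11854 = 0.03905855; Var(ȳ) = 0.96094145·648000/463 = 1344.9029.
Var(Ŷ) = 11854² · 1344.9029 = 1.8898215 × 10^11.
SE(Ŷ) = √(1.8898215 × 10^11) = 434720.

434720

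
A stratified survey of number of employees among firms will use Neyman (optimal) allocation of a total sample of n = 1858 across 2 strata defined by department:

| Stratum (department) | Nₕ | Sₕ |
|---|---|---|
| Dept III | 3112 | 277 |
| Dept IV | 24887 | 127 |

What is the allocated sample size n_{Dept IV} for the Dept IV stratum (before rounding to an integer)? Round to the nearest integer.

1460

Neyman allocation: nₕ = n·NₕSₕ / Σⱼ NⱼSⱼ.
Σ NⱼSⱼ = 3112·277 + 24887·127 = 4.022673 × 10^6.
n_{Dept IV} = 1858·24887·127 / (4.022673 × 10^6) = 1460.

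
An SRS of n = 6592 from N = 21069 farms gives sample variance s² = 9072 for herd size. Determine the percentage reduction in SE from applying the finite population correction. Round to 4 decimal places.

17.1071

f = n/N = 6592/21069 = 0.31287674.
SE_no-fpc = √(s²/n) = 1.1731213; SE_fpc = √((1−f)s²/n) = 0.97243425.
Ratio = √(1−f) = 0.82892898. Reduction = 100·(1 − 0.82892898) = 17.1071%.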